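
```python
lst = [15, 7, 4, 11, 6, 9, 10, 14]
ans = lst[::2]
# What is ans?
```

lst has length 8. The slice lst[::2] selects indices [0, 2, 4, 6] (0->15, 2->4, 4->6, 6->10), giving [15, 4, 6, 10].

[15, 4, 6, 10]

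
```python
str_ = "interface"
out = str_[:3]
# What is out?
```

str_ has length 9. The slice str_[:3] selects indices [0, 1, 2] (0->'i', 1->'n', 2->'t'), giving 'int'.

'int'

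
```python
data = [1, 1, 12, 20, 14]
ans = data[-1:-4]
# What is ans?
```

data has length 5. The slice data[-1:-4] resolves to an empty index range, so the result is [].

[]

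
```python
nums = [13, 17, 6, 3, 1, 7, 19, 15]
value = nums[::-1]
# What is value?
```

nums has length 8. The slice nums[::-1] selects indices [7, 6, 5, 4, 3, 2, 1, 0] (7->15, 6->19, 5->7, 4->1, 3->3, 2->6, 1->17, 0->13), giving [15, 19, 7, 1, 3, 6, 17, 13].

[15, 19, 7, 1, 3, 6, 17, 13]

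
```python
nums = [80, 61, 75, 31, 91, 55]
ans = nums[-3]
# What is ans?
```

nums has length 6. Negative index -3 maps to positive index 6 + (-3) = 3. nums[3] = 31.

31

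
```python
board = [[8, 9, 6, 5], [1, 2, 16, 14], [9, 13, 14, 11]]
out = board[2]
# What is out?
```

board has 3 rows. Row 2 is [9, 13, 14, 11].

[9, 13, 14, 11]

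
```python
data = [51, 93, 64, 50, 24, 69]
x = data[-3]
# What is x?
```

data has length 6. Negative index -3 maps to positive index 6 + (-3) = 3. data[3] = 50.

50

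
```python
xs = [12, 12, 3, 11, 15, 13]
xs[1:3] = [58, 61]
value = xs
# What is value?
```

xs starts as [12, 12, 3, 11, 15, 13] (length 6). The slice xs[1:3] covers indices [1, 2] with values [12, 3]. Replacing that slice with [58, 61] (same length) produces [12, 58, 61, 11, 15, 13].

[12, 58, 61, 11, 15, 13]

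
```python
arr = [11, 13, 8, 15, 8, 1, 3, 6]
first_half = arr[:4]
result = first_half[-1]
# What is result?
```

arr has length 8. The slice arr[:4] selects indices [0, 1, 2, 3] (0->11, 1->13, 2->8, 3->15), giving [11, 13, 8, 15]. So first_half = [11, 13, 8, 15]. Then first_half[-1] = 15.

15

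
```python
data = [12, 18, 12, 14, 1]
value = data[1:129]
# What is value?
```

data has length 5. The slice data[1:129] selects indices [1, 2, 3, 4] (1->18, 2->12, 3->14, 4->1), giving [18, 12, 14, 1].

[18, 12, 14, 1]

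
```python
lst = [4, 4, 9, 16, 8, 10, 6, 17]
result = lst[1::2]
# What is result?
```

lst has length 8. The slice lst[1::2] selects indices [1, 3, 5, 7] (1->4, 3->16, 5->10, 7->17), giving [4, 16, 10, 17].

[4, 16, 10, 17]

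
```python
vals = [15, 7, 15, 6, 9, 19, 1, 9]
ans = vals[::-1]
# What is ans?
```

vals has length 8. The slice vals[::-1] selects indices [7, 6, 5, 4, 3, 2, 1, 0] (7->9, 6->1, 5->19, 4->9, 3->6, 2->15, 1->7, 0->15), giving [9, 1, 19, 9, 6, 15, 7, 15].

[9, 1, 19, 9, 6, 15, 7, 15]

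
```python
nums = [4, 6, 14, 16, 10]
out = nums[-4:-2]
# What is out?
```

nums has length 5. The slice nums[-4:-2] selects indices [1, 2] (1->6, 2->14), giving [6, 14].

[6, 14]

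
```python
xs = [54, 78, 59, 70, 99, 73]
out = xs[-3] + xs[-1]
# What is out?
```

xs has length 6. Negative index -3 maps to positive index 6 + (-3) = 3. xs[3] = 70.
xs has length 6. Negative index -1 maps to positive index 6 + (-1) = 5. xs[5] = 73.
Sum: 70 + 73 = 143.

143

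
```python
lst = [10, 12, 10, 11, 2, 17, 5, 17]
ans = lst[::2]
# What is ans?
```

lst has length 8. The slice lst[::2] selects indices [0, 2, 4, 6] (0->10, 2->10, 4->2, 6->5), giving [10, 10, 2, 5].

[10, 10, 2, 5]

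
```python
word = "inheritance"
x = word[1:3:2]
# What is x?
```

word has length 11. The slice word[1:3:2] selects indices [1] (1->'n'), giving 'n'.

'n'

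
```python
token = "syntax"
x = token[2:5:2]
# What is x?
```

token has length 6. The slice token[2:5:2] selects indices [2, 4] (2->'n', 4->'a'), giving 'na'.

'na'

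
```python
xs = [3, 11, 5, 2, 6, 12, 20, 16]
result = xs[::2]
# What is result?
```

xs has length 8. The slice xs[::2] selects indices [0, 2, 4, 6] (0->3, 2->5, 4->6, 6->20), giving [3, 5, 6, 20].

[3, 5, 6, 20]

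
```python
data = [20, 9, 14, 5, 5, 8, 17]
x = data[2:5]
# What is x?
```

data has length 7. The slice data[2:5] selects indices [2, 3, 4] (2->14, 3->5, 4->5), giving [14, 5, 5].

[14, 5, 5]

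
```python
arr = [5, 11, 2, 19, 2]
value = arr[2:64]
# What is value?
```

arr has length 5. The slice arr[2:64] selects indices [2, 3, 4] (2->2, 3->19, 4->2), giving [2, 19, 2].

[2, 19, 2]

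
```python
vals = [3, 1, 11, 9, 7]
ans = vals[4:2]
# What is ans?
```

vals has length 5. The slice vals[4:2] resolves to an empty index range, so the result is [].

[]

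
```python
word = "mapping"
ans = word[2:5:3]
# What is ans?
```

word has length 7. The slice word[2:5:3] selects indices [2] (2->'p'), giving 'p'.

'p'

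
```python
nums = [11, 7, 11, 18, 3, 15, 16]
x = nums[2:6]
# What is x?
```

nums has length 7. The slice nums[2:6] selects indices [2, 3, 4, 5] (2->11, 3->18, 4->3, 5->15), giving [11, 18, 3, 15].

[11, 18, 3, 15]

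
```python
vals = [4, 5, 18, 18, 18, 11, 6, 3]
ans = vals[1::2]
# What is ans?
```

vals has length 8. The slice vals[1::2] selects indices [1, 3, 5, 7] (1->5, 3->18, 5->11, 7->3), giving [5, 18, 11, 3].

[5, 18, 11, 3]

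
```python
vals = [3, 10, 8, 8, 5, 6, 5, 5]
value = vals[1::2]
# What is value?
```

vals has length 8. The slice vals[1::2] selects indices [1, 3, 5, 7] (1->10, 3->8, 5->6, 7->5), giving [10, 8, 6, 5].

[10, 8, 6, 5]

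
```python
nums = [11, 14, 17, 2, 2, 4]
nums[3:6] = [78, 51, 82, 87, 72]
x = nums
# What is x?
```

nums starts as [11, 14, 17, 2, 2, 4] (length 6). The slice nums[3:6] covers indices [3, 4, 5] with values [2, 2, 4]. Replacing that slice with [78, 51, 82, 87, 72] (different length) produces [11, 14, 17, 78, 51, 82, 87, 72].

[11, 14, 17, 78, 51, 82, 87, 72]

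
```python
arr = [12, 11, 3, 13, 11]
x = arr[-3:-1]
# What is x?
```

arr has length 5. The slice arr[-3:-1] selects indices [2, 3] (2->3, 3->13), giving [3, 13].

[3, 13]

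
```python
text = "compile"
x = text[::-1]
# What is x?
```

text has length 7. The slice text[::-1] selects indices [6, 5, 4, 3, 2, 1, 0] (6->'e', 5->'l', 4->'i', 3->'p', 2->'m', 1->'o', 0->'c'), giving 'elipmoc'.

'elipmoc'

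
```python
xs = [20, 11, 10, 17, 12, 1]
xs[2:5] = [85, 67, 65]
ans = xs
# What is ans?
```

xs starts as [20, 11, 10, 17, 12, 1] (length 6). The slice xs[2:5] covers indices [2, 3, 4] with values [10, 17, 12]. Replacing that slice with [85, 67, 65] (same length) produces [20, 11, 85, 67, 65, 1].

[20, 11, 85, 67, 65, 1]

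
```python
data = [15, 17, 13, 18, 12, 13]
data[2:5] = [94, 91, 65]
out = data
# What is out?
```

data starts as [15, 17, 13, 18, 12, 13] (length 6). The slice data[2:5] covers indices [2, 3, 4] with values [13, 18, 12]. Replacing that slice with [94, 91, 65] (same length) produces [15, 17, 94, 91, 65, 13].

[15, 17, 94, 91, 65, 13]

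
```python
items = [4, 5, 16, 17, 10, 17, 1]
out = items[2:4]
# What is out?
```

items has length 7. The slice items[2:4] selects indices [2, 3] (2->16, 3->17), giving [16, 17].

[16, 17]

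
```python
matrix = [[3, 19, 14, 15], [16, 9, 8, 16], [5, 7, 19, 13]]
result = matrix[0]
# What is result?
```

matrix has 3 rows. Row 0 is [3, 19, 14, 15].

[3, 19, 14, 15]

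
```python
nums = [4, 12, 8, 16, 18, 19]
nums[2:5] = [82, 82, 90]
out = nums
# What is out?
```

nums starts as [4, 12, 8, 16, 18, 19] (length 6). The slice nums[2:5] covers indices [2, 3, 4] with values [8, 16, 18]. Replacing that slice with [82, 82, 90] (same length) produces [4, 12, 82, 82, 90, 19].

[4, 12, 82, 82, 90, 19]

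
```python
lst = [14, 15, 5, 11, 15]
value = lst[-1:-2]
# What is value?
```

lst has length 5. The slice lst[-1:-2] resolves to an empty index range, so the result is [].

[]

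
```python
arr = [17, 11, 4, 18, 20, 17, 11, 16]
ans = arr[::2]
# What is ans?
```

arr has length 8. The slice arr[::2] selects indices [0, 2, 4, 6] (0->17, 2->4, 4->20, 6->11), giving [17, 4, 20, 11].

[17, 4, 20, 11]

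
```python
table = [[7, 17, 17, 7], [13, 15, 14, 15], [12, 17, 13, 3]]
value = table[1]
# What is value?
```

table has 3 rows. Row 1 is [13, 15, 14, 15].

[13, 15, 14, 15]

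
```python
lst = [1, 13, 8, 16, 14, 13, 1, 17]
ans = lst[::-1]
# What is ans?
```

lst has length 8. The slice lst[::-1] selects indices [7, 6, 5, 4, 3, 2, 1, 0] (7->17, 6->1, 5->13, 4->14, 3->16, 2->8, 1->13, 0->1), giving [17, 1, 13, 14, 16, 8, 13, 1].

[17, 1, 13, 14, 16, 8, 13, 1]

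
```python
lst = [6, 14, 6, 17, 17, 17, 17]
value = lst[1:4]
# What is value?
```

lst has length 7. The slice lst[1:4] selects indices [1, 2, 3] (1->14, 2->6, 3->17), giving [14, 6, 17].

[14, 6, 17]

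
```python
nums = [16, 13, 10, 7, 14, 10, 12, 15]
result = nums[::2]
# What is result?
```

nums has length 8. The slice nums[::2] selects indices [0, 2, 4, 6] (0->16, 2->10, 4->14, 6->12), giving [16, 10, 14, 12].

[16, 10, 14, 12]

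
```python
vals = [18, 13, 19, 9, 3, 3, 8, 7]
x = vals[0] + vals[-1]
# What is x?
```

vals has length 8. vals[0] = 18.
vals has length 8. Negative index -1 maps to positive index 8 + (-1) = 7. vals[7] = 7.
Sum: 18 + 7 = 25.

25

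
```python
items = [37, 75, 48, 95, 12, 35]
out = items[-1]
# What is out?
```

items has length 6. Negative index -1 maps to positive index 6 + (-1) = 5. items[5] = 35.

35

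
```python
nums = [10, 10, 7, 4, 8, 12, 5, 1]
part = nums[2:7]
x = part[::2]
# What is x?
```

nums has length 8. The slice nums[2:7] selects indices [2, 3, 4, 5, 6] (2->7, 3->4, 4->8, 5->12, 6->5), giving [7, 4, 8, 12, 5]. So part = [7, 4, 8, 12, 5]. part has length 5. The slice part[::2] selects indices [0, 2, 4] (0->7, 2->8, 4->5), giving [7, 8, 5].

[7, 8, 5]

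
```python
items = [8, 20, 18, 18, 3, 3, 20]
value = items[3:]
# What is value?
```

items has length 7. The slice items[3:] selects indices [3, 4, 5, 6] (3->18, 4->3, 5->3, 6->20), giving [18, 3, 3, 20].

[18, 3, 3, 20]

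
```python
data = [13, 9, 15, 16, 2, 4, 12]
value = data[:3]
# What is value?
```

data has length 7. The slice data[:3] selects indices [0, 1, 2] (0->13, 1->9, 2->15), giving [13, 9, 15].

[13, 9, 15]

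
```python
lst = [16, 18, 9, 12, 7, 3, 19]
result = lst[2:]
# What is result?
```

lst has length 7. The slice lst[2:] selects indices [2, 3, 4, 5, 6] (2->9, 3->12, 4->7, 5->3, 6->19), giving [9, 12, 7, 3, 19].

[9, 12, 7, 3, 19]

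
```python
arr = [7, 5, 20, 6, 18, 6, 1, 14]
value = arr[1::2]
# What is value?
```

arr has length 8. The slice arr[1::2] selects indices [1, 3, 5, 7] (1->5, 3->6, 5->6, 7->14), giving [5, 6, 6, 14].

[5, 6, 6, 14]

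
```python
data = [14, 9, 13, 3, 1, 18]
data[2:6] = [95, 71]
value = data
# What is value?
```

data starts as [14, 9, 13, 3, 1, 18] (length 6). The slice data[2:6] covers indices [2, 3, 4, 5] with values [13, 3, 1, 18]. Replacing that slice with [95, 71] (different length) produces [14, 9, 95, 71].

[14, 9, 95, 71]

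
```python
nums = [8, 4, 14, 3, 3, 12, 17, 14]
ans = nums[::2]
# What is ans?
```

nums has length 8. The slice nums[::2] selects indices [0, 2, 4, 6] (0->8, 2->14, 4->3, 6->17), giving [8, 14, 3, 17].

[8, 14, 3, 17]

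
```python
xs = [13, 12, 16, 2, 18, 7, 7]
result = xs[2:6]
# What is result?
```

xs has length 7. The slice xs[2:6] selects indices [2, 3, 4, 5] (2->16, 3->2, 4->18, 5->7), giving [16, 2, 18, 7].

[16, 2, 18, 7]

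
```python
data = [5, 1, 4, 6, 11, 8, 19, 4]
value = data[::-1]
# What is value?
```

data has length 8. The slice data[::-1] selects indices [7, 6, 5, 4, 3, 2, 1, 0] (7->4, 6->19, 5->8, 4->11, 3->6, 2->4, 1->1, 0->5), giving [4, 19, 8, 11, 6, 4, 1, 5].

[4, 19, 8, 11, 6, 4, 1, 5]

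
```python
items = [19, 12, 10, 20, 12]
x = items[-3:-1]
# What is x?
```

items has length 5. The slice items[-3:-1] selects indices [2, 3] (2->10, 3->20), giving [10, 20].

[10, 20]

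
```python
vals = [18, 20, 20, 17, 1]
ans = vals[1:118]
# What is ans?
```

vals has length 5. The slice vals[1:118] selects indices [1, 2, 3, 4] (1->20, 2->20, 3->17, 4->1), giving [20, 20, 17, 1].

[20, 20, 17, 1]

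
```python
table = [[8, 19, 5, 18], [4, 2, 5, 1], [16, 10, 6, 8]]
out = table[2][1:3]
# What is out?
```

table[2] = [16, 10, 6, 8]. table[2] has length 4. The slice table[2][1:3] selects indices [1, 2] (1->10, 2->6), giving [10, 6].

[10, 6]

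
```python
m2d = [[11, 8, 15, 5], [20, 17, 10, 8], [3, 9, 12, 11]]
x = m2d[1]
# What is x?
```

m2d has 3 rows. Row 1 is [20, 17, 10, 8].

[20, 17, 10, 8]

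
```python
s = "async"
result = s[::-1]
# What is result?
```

s has length 5. The slice s[::-1] selects indices [4, 3, 2, 1, 0] (4->'c', 3->'n', 2->'y', 1->'s', 0->'a'), giving 'cnysa'.

'cnysa'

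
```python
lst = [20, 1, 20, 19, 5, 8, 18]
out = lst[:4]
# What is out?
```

lst has length 7. The slice lst[:4] selects indices [0, 1, 2, 3] (0->20, 1->1, 2->20, 3->19), giving [20, 1, 20, 19].

[20, 1, 20, 19]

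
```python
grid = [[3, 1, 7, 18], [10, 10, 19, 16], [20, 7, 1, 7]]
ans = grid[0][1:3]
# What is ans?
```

grid[0] = [3, 1, 7, 18]. grid[0] has length 4. The slice grid[0][1:3] selects indices [1, 2] (1->1, 2->7), giving [1, 7].

[1, 7]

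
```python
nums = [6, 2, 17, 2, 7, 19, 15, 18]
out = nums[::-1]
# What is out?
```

nums has length 8. The slice nums[::-1] selects indices [7, 6, 5, 4, 3, 2, 1, 0] (7->18, 6->15, 5->19, 4->7, 3->2, 2->17, 1->2, 0->6), giving [18, 15, 19, 7, 2, 17, 2, 6].

[18, 15, 19, 7, 2, 17, 2, 6]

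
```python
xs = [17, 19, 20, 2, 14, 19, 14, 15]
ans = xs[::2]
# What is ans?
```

xs has length 8. The slice xs[::2] selects indices [0, 2, 4, 6] (0->17, 2->20, 4->14, 6->14), giving [17, 20, 14, 14].

[17, 20, 14, 14]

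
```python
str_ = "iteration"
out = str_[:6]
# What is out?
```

str_ has length 9. The slice str_[:6] selects indices [0, 1, 2, 3, 4, 5] (0->'i', 1->'t', 2->'e', 3->'r', 4->'a', 5->'t'), giving 'iterat'.

'iterat'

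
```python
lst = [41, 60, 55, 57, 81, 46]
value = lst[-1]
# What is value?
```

lst has length 6. Negative index -1 maps to positive index 6 + (-1) = 5. lst[5] = 46.

46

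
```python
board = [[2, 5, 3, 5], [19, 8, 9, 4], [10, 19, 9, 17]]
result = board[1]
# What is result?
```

board has 3 rows. Row 1 is [19, 8, 9, 4].

[19, 8, 9, 4]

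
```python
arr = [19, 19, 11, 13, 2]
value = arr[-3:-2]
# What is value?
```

arr has length 5. The slice arr[-3:-2] selects indices [2] (2->11), giving [11].

[11]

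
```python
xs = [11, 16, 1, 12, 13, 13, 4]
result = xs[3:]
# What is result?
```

xs has length 7. The slice xs[3:] selects indices [3, 4, 5, 6] (3->12, 4->13, 5->13, 6->4), giving [12, 13, 13, 4].

[12, 13, 13, 4]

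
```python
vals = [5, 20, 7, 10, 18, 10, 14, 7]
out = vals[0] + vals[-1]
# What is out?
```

vals has length 8. vals[0] = 5.
vals has length 8. Negative index -1 maps to positive index 8 + (-1) = 7. vals[7] = 7.
Sum: 5 + 7 = 12.

12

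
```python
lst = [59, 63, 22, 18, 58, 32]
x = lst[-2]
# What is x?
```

lst has length 6. Negative index -2 maps to positive index 6 + (-2) = 4. lst[4] = 58.

58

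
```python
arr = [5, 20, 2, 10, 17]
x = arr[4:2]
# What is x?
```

arr has length 5. The slice arr[4:2] resolves to an empty index range, so the result is [].

[]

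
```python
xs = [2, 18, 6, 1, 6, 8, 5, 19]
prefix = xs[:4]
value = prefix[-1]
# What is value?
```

xs has length 8. The slice xs[:4] selects indices [0, 1, 2, 3] (0->2, 1->18, 2->6, 3->1), giving [2, 18, 6, 1]. So prefix = [2, 18, 6, 1]. Then prefix[-1] = 1.

1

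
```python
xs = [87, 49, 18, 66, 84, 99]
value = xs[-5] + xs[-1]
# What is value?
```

xs has length 6. Negative index -5 maps to positive index 6 + (-5) = 1. xs[1] = 49.
xs has length 6. Negative index -1 maps to positive index 6 + (-1) = 5. xs[5] = 99.
Sum: 49 + 99 = 148.

148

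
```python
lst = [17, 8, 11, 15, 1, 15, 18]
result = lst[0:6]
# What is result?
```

lst has length 7. The slice lst[0:6] selects indices [0, 1, 2, 3, 4, 5] (0->17, 1->8, 2->11, 3->15, 4->1, 5->15), giving [17, 8, 11, 15, 1, 15].

[17, 8, 11, 15, 1, 15]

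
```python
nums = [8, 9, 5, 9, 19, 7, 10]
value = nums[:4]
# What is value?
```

nums has length 7. The slice nums[:4] selects indices [0, 1, 2, 3] (0->8, 1->9, 2->5, 3->9), giving [8, 9, 5, 9].

[8, 9, 5, 9]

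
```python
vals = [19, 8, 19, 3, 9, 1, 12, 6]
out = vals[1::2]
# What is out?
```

vals has length 8. The slice vals[1::2] selects indices [1, 3, 5, 7] (1->8, 3->3, 5->1, 7->6), giving [8, 3, 1, 6].

[8, 3, 1, 6]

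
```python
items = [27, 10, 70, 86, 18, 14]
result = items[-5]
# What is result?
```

items has length 6. Negative index -5 maps to positive index 6 + (-5) = 1. items[1] = 10.

10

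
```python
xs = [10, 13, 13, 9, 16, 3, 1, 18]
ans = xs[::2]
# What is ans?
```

xs has length 8. The slice xs[::2] selects indices [0, 2, 4, 6] (0->10, 2->13, 4->16, 6->1), giving [10, 13, 16, 1].

[10, 13, 16, 1]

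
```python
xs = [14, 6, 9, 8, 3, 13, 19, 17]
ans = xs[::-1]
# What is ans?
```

xs has length 8. The slice xs[::-1] selects indices [7, 6, 5, 4, 3, 2, 1, 0] (7->17, 6->19, 5->13, 4->3, 3->8, 2->9, 1->6, 0->14), giving [17, 19, 13, 3, 8, 9, 6, 14].

[17, 19, 13, 3, 8, 9, 6, 14]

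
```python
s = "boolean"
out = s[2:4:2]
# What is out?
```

s has length 7. The slice s[2:4:2] selects indices [2] (2->'o'), giving 'o'.

'o'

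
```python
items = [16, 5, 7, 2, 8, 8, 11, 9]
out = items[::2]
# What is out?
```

items has length 8. The slice items[::2] selects indices [0, 2, 4, 6] (0->16, 2->7, 4->8, 6->11), giving [16, 7, 8, 11].

[16, 7, 8, 11]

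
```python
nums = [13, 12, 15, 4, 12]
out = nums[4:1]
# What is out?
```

nums has length 5. The slice nums[4:1] resolves to an empty index range, so the result is [].

[]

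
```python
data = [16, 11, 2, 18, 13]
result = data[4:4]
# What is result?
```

data has length 5. The slice data[4:4] resolves to an empty index range, so the result is [].

[]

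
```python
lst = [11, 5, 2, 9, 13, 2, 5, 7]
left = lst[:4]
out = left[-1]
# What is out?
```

lst has length 8. The slice lst[:4] selects indices [0, 1, 2, 3] (0->11, 1->5, 2->2, 3->9), giving [11, 5, 2, 9]. So left = [11, 5, 2, 9]. Then left[-1] = 9.

9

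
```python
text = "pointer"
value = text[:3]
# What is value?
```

text has length 7. The slice text[:3] selects indices [0, 1, 2] (0->'p', 1->'o', 2->'i'), giving 'poi'.

'poi'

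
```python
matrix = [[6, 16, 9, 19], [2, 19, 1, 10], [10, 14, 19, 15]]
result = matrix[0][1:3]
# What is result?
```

matrix[0] = [6, 16, 9, 19]. matrix[0] has length 4. The slice matrix[0][1:3] selects indices [1, 2] (1->16, 2->9), giving [16, 9].

[16, 9]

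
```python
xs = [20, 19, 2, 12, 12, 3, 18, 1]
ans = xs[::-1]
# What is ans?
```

xs has length 8. The slice xs[::-1] selects indices [7, 6, 5, 4, 3, 2, 1, 0] (7->1, 6->18, 5->3, 4->12, 3->12, 2->2, 1->19, 0->20), giving [1, 18, 3, 12, 12, 2, 19, 20].

[1, 18, 3, 12, 12, 2, 19, 20]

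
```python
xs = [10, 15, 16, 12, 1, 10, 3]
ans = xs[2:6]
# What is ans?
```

xs has length 7. The slice xs[2:6] selects indices [2, 3, 4, 5] (2->16, 3->12, 4->1, 5->10), giving [16, 12, 1, 10].

[16, 12, 1, 10]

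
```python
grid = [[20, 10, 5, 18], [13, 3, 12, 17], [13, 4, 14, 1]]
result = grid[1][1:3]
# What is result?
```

grid[1] = [13, 3, 12, 17]. grid[1] has length 4. The slice grid[1][1:3] selects indices [1, 2] (1->3, 2->12), giving [3, 12].

[3, 12]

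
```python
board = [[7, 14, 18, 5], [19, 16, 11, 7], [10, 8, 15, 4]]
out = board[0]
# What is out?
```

board has 3 rows. Row 0 is [7, 14, 18, 5].

[7, 14, 18, 5]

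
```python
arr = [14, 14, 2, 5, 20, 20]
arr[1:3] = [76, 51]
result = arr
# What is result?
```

arr starts as [14, 14, 2, 5, 20, 20] (length 6). The slice arr[1:3] covers indices [1, 2] with values [14, 2]. Replacing that slice with [76, 51] (same length) produces [14, 76, 51, 5, 20, 20].

[14, 76, 51, 5, 20, 20]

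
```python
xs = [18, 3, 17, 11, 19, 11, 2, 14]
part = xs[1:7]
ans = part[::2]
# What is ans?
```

xs has length 8. The slice xs[1:7] selects indices [1, 2, 3, 4, 5, 6] (1->3, 2->17, 3->11, 4->19, 5->11, 6->2), giving [3, 17, 11, 19, 11, 2]. So part = [3, 17, 11, 19, 11, 2]. part has length 6. The slice part[::2] selects indices [0, 2, 4] (0->3, 2->11, 4->11), giving [3, 11, 11].

[3, 11, 11]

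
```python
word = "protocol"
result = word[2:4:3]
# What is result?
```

word has length 8. The slice word[2:4:3] selects indices [2] (2->'o'), giving 'o'.

'o'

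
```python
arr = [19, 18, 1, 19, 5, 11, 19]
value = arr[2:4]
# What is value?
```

arr has length 7. The slice arr[2:4] selects indices [2, 3] (2->1, 3->19), giving [1, 19].

[1, 19]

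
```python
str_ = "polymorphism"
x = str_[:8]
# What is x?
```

str_ has length 12. The slice str_[:8] selects indices [0, 1, 2, 3, 4, 5, 6, 7] (0->'p', 1->'o', 2->'l', 3->'y', 4->'m', 5->'o', 6->'r', 7->'p'), giving 'polymorp'.

'polymorp'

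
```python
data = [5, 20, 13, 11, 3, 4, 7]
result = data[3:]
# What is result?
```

data has length 7. The slice data[3:] selects indices [3, 4, 5, 6] (3->11, 4->3, 5->4, 6->7), giving [11, 3, 4, 7].

[11, 3, 4, 7]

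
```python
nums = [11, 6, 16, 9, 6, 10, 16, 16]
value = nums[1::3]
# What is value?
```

nums has length 8. The slice nums[1::3] selects indices [1, 4, 7] (1->6, 4->6, 7->16), giving [6, 6, 16].

[6, 6, 16]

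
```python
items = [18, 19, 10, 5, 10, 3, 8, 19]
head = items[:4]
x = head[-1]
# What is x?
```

items has length 8. The slice items[:4] selects indices [0, 1, 2, 3] (0->18, 1->19, 2->10, 3->5), giving [18, 19, 10, 5]. So head = [18, 19, 10, 5]. Then head[-1] = 5.

5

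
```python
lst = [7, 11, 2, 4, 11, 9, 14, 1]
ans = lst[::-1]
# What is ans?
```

lst has length 8. The slice lst[::-1] selects indices [7, 6, 5, 4, 3, 2, 1, 0] (7->1, 6->14, 5->9, 4->11, 3->4, 2->2, 1->11, 0->7), giving [1, 14, 9, 11, 4, 2, 11, 7].

[1, 14, 9, 11, 4, 2, 11, 7]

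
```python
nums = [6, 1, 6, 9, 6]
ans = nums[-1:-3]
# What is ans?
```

nums has length 5. The slice nums[-1:-3] resolves to an empty index range, so the result is [].

[]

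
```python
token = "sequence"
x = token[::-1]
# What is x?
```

token has length 8. The slice token[::-1] selects indices [7, 6, 5, 4, 3, 2, 1, 0] (7->'e', 6->'c', 5->'n', 4->'e', 3->'u', 2->'q', 1->'e', 0->'s'), giving 'ecneuqes'.

'ecneuqes'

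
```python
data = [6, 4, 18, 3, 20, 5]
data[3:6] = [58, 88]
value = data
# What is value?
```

data starts as [6, 4, 18, 3, 20, 5] (length 6). The slice data[3:6] covers indices [3, 4, 5] with values [3, 20, 5]. Replacing that slice with [58, 88] (different length) produces [6, 4, 18, 58, 88].

[6, 4, 18, 58, 88]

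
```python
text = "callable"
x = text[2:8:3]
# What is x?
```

text has length 8. The slice text[2:8:3] selects indices [2, 5] (2->'l', 5->'b'), giving 'lb'.

'lb'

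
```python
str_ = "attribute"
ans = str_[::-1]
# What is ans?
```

str_ has length 9. The slice str_[::-1] selects indices [8, 7, 6, 5, 4, 3, 2, 1, 0] (8->'e', 7->'t', 6->'u', 5->'b', 4->'i', 3->'r', 2->'t', 1->'t', 0->'a'), giving 'etubirtta'.

'etubirtta'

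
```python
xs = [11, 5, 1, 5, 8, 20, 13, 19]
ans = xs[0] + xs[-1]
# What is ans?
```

xs has length 8. xs[0] = 11.
xs has length 8. Negative index -1 maps to positive index 8 + (-1) = 7. xs[7] = 19.
Sum: 11 + 19 = 30.

30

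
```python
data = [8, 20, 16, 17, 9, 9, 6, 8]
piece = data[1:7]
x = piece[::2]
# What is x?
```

data has length 8. The slice data[1:7] selects indices [1, 2, 3, 4, 5, 6] (1->20, 2->16, 3->17, 4->9, 5->9, 6->6), giving [20, 16, 17, 9, 9, 6]. So piece = [20, 16, 17, 9, 9, 6]. piece has length 6. The slice piece[::2] selects indices [0, 2, 4] (0->20, 2->17, 4->9), giving [20, 17, 9].

[20, 17, 9]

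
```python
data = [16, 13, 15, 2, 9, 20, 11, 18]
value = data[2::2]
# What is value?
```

data has length 8. The slice data[2::2] selects indices [2, 4, 6] (2->15, 4->9, 6->11), giving [15, 9, 11].

[15, 9, 11]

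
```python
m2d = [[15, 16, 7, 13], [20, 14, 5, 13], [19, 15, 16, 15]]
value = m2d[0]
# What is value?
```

m2d has 3 rows. Row 0 is [15, 16, 7, 13].

[15, 16, 7, 13]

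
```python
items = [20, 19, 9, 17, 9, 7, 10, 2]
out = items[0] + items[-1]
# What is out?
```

items has length 8. items[0] = 20.
items has length 8. Negative index -1 maps to positive index 8 + (-1) = 7. items[7] = 2.
Sum: 20 + 2 = 22.

22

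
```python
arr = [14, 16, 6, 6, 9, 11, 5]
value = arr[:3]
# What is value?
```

arr has length 7. The slice arr[:3] selects indices [0, 1, 2] (0->14, 1->16, 2->6), giving [14, 16, 6].

[14, 16, 6]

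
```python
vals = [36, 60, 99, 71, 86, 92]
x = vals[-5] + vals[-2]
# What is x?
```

vals has length 6. Negative index -5 maps to positive index 6 + (-5) = 1. vals[1] = 60.
vals has length 6. Negative index -2 maps to positive index 6 + (-2) = 4. vals[4] = 86.
Sum: 60 + 86 = 146.

146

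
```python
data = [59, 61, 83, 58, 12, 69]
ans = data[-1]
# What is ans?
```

data has length 6. Negative index -1 maps to positive index 6 + (-1) = 5. data[5] = 69.

69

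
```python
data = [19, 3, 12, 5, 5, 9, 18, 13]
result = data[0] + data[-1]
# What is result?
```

data has length 8. data[0] = 19.
data has length 8. Negative index -1 maps to positive index 8 + (-1) = 7. data[7] = 13.
Sum: 19 + 13 = 32.

32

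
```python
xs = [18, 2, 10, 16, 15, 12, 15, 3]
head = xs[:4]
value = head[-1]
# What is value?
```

xs has length 8. The slice xs[:4] selects indices [0, 1, 2, 3] (0->18, 1->2, 2->10, 3->16), giving [18, 2, 10, 16]. So head = [18, 2, 10, 16]. Then head[-1] = 16.

16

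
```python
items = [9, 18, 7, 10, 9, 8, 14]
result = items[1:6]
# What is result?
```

items has length 7. The slice items[1:6] selects indices [1, 2, 3, 4, 5] (1->18, 2->7, 3->10, 4->9, 5->8), giving [18, 7, 10, 9, 8].

[18, 7, 10, 9, 8]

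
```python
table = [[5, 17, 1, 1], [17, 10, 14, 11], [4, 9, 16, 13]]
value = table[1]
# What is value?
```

table has 3 rows. Row 1 is [17, 10, 14, 11].

[17, 10, 14, 11]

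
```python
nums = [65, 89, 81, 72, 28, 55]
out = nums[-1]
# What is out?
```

nums has length 6. Negative index -1 maps to positive index 6 + (-1) = 5. nums[5] = 55.

55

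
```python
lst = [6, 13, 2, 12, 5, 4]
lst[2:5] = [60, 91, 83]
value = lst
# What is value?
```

lst starts as [6, 13, 2, 12, 5, 4] (length 6). The slice lst[2:5] covers indices [2, 3, 4] with values [2, 12, 5]. Replacing that slice with [60, 91, 83] (same length) produces [6, 13, 60, 91, 83, 4].

[6, 13, 60, 91, 83, 4]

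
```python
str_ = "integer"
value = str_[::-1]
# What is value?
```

str_ has length 7. The slice str_[::-1] selects indices [6, 5, 4, 3, 2, 1, 0] (6->'r', 5->'e', 4->'g', 3->'e', 2->'t', 1->'n', 0->'i'), giving 'regetni'.

'regetni'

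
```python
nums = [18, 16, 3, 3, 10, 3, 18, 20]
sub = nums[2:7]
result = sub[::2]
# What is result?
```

nums has length 8. The slice nums[2:7] selects indices [2, 3, 4, 5, 6] (2->3, 3->3, 4->10, 5->3, 6->18), giving [3, 3, 10, 3, 18]. So sub = [3, 3, 10, 3, 18]. sub has length 5. The slice sub[::2] selects indices [0, 2, 4] (0->3, 2->10, 4->18), giving [3, 10, 18].

[3, 10, 18]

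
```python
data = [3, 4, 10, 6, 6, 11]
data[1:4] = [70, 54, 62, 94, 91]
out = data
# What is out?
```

data starts as [3, 4, 10, 6, 6, 11] (length 6). The slice data[1:4] covers indices [1, 2, 3] with values [4, 10, 6]. Replacing that slice with [70, 54, 62, 94, 91] (different length) produces [3, 70, 54, 62, 94, 91, 6, 11].

[3, 70, 54, 62, 94, 91, 6, 11]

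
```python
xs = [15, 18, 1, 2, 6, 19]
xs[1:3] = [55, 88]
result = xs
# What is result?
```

xs starts as [15, 18, 1, 2, 6, 19] (length 6). The slice xs[1:3] covers indices [1, 2] with values [18, 1]. Replacing that slice with [55, 88] (same length) produces [15, 55, 88, 2, 6, 19].

[15, 55, 88, 2, 6, 19]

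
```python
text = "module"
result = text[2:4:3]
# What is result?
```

text has length 6. The slice text[2:4:3] selects indices [2] (2->'d'), giving 'd'.

'd'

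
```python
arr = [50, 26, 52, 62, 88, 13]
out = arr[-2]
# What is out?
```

arr has length 6. Negative index -2 maps to positive index 6 + (-2) = 4. arr[4] = 88.

88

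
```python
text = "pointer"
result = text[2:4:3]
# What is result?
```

text has length 7. The slice text[2:4:3] selects indices [2] (2->'i'), giving 'i'.

'i'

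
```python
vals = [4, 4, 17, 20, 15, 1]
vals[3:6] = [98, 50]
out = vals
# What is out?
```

vals starts as [4, 4, 17, 20, 15, 1] (length 6). The slice vals[3:6] covers indices [3, 4, 5] with values [20, 15, 1]. Replacing that slice with [98, 50] (different length) produces [4, 4, 17, 98, 50].

[4, 4, 17, 98, 50]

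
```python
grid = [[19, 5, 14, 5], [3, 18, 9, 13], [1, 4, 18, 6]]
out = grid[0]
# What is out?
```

grid has 3 rows. Row 0 is [19, 5, 14, 5].

[19, 5, 14, 5]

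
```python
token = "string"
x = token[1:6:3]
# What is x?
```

token has length 6. The slice token[1:6:3] selects indices [1, 4] (1->'t', 4->'n'), giving 'tn'.

'tn'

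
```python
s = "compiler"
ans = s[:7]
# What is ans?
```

s has length 8. The slice s[:7] selects indices [0, 1, 2, 3, 4, 5, 6] (0->'c', 1->'o', 2->'m', 3->'p', 4->'i', 5->'l', 6->'e'), giving 'compile'.

'compile'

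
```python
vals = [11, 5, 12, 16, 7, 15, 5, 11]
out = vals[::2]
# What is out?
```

vals has length 8. The slice vals[::2] selects indices [0, 2, 4, 6] (0->11, 2->12, 4->7, 6->5), giving [11, 12, 7, 5].

[11, 12, 7, 5]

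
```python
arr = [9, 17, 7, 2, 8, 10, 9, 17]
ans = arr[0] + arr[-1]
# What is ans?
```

arr has length 8. arr[0] = 9.
arr has length 8. Negative index -1 maps to positive index 8 + (-1) = 7. arr[7] = 17.
Sum: 9 + 17 = 26.

26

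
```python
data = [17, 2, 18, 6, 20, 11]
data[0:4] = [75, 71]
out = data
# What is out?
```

data starts as [17, 2, 18, 6, 20, 11] (length 6). The slice data[0:4] covers indices [0, 1, 2, 3] with values [17, 2, 18, 6]. Replacing that slice with [75, 71] (different length) produces [75, 71, 20, 11].

[75, 71, 20, 11]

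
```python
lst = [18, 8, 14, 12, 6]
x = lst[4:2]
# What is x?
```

lst has length 5. The slice lst[4:2] resolves to an empty index range, so the result is [].

[]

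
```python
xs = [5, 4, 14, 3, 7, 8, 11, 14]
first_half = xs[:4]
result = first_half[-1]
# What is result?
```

xs has length 8. The slice xs[:4] selects indices [0, 1, 2, 3] (0->5, 1->4, 2->14, 3->3), giving [5, 4, 14, 3]. So first_half = [5, 4, 14, 3]. Then first_half[-1] = 3.

3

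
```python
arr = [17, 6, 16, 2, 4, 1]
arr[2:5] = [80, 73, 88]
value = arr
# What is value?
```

arr starts as [17, 6, 16, 2, 4, 1] (length 6). The slice arr[2:5] covers indices [2, 3, 4] with values [16, 2, 4]. Replacing that slice with [80, 73, 88] (same length) produces [17, 6, 80, 73, 88, 1].

[17, 6, 80, 73, 88, 1]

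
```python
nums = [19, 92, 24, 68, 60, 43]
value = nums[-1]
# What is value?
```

nums has length 6. Negative index -1 maps to positive index 6 + (-1) = 5. nums[5] = 43.

43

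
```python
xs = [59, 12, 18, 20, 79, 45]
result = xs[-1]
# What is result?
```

xs has length 6. Negative index -1 maps to positive index 6 + (-1) = 5. xs[5] = 45.

45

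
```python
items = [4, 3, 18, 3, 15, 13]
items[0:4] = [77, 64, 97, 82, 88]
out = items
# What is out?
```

items starts as [4, 3, 18, 3, 15, 13] (length 6). The slice items[0:4] covers indices [0, 1, 2, 3] with values [4, 3, 18, 3]. Replacing that slice with [77, 64, 97, 82, 88] (different length) produces [77, 64, 97, 82, 88, 15, 13].

[77, 64, 97, 82, 88, 15, 13]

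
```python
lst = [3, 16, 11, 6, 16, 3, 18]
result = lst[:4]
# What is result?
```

lst has length 7. The slice lst[:4] selects indices [0, 1, 2, 3] (0->3, 1->16, 2->11, 3->6), giving [3, 16, 11, 6].

[3, 16, 11, 6]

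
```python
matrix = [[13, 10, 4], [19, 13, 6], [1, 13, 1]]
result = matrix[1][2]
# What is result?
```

matrix[1] = [19, 13, 6]. Taking column 2 of that row yields 6.

6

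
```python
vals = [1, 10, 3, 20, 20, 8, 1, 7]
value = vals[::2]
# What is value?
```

vals has length 8. The slice vals[::2] selects indices [0, 2, 4, 6] (0->1, 2->3, 4->20, 6->1), giving [1, 3, 20, 1].

[1, 3, 20, 1]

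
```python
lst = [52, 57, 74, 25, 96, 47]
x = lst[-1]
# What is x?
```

lst has length 6. Negative index -1 maps to positive index 6 + (-1) = 5. lst[5] = 47.

47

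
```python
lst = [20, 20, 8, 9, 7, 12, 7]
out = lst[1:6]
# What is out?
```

lst has length 7. The slice lst[1:6] selects indices [1, 2, 3, 4, 5] (1->20, 2->8, 3->9, 4->7, 5->12), giving [20, 8, 9, 7, 12].

[20, 8, 9, 7, 12]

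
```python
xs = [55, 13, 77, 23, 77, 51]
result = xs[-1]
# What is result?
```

xs has length 6. Negative index -1 maps to positive index 6 + (-1) = 5. xs[5] = 51.

51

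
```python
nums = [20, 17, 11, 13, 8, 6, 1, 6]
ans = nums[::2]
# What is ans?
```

nums has length 8. The slice nums[::2] selects indices [0, 2, 4, 6] (0->20, 2->11, 4->8, 6->1), giving [20, 11, 8, 1].

[20, 11, 8, 1]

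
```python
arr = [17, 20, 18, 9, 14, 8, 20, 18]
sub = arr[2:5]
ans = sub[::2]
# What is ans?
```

arr has length 8. The slice arr[2:5] selects indices [2, 3, 4] (2->18, 3->9, 4->14), giving [18, 9, 14]. So sub = [18, 9, 14]. sub has length 3. The slice sub[::2] selects indices [0, 2] (0->18, 2->14), giving [18, 14].

[18, 14]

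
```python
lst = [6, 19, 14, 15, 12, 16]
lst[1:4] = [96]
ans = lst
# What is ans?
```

lst starts as [6, 19, 14, 15, 12, 16] (length 6). The slice lst[1:4] covers indices [1, 2, 3] with values [19, 14, 15]. Replacing that slice with [96] (different length) produces [6, 96, 12, 16].

[6, 96, 12, 16]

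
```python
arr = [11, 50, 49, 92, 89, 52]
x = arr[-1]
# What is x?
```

arr has length 6. Negative index -1 maps to positive index 6 + (-1) = 5. arr[5] = 52.

52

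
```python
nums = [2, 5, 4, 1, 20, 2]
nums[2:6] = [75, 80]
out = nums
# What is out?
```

nums starts as [2, 5, 4, 1, 20, 2] (length 6). The slice nums[2:6] covers indices [2, 3, 4, 5] with values [4, 1, 20, 2]. Replacing that slice with [75, 80] (different length) produces [2, 5, 75, 80].

[2, 5, 75, 80]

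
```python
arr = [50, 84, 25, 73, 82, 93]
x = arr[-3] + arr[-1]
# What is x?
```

arr has length 6. Negative index -3 maps to positive index 6 + (-3) = 3. arr[3] = 73.
arr has length 6. Negative index -1 maps to positive index 6 + (-1) = 5. arr[5] = 93.
Sum: 73 + 93 = 166.

166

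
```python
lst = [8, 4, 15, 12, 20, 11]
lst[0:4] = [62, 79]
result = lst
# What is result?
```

lst starts as [8, 4, 15, 12, 20, 11] (length 6). The slice lst[0:4] covers indices [0, 1, 2, 3] with values [8, 4, 15, 12]. Replacing that slice with [62, 79] (different length) produces [62, 79, 20, 11].

[62, 79, 20, 11]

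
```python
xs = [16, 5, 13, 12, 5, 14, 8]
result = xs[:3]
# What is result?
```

xs has length 7. The slice xs[:3] selects indices [0, 1, 2] (0->16, 1->5, 2->13), giving [16, 5, 13].

[16, 5, 13]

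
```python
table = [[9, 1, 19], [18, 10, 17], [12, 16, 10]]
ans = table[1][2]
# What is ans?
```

table[1] = [18, 10, 17]. Taking column 2 of that row yields 17.

17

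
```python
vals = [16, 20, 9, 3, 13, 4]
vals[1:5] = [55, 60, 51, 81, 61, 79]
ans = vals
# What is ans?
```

vals starts as [16, 20, 9, 3, 13, 4] (length 6). The slice vals[1:5] covers indices [1, 2, 3, 4] with values [20, 9, 3, 13]. Replacing that slice with [55, 60, 51, 81, 61, 79] (different length) produces [16, 55, 60, 51, 81, 61, 79, 4].

[16, 55, 60, 51, 81, 61, 79, 4]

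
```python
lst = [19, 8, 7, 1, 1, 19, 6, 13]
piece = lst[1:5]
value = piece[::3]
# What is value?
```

lst has length 8. The slice lst[1:5] selects indices [1, 2, 3, 4] (1->8, 2->7, 3->1, 4->1), giving [8, 7, 1, 1]. So piece = [8, 7, 1, 1]. piece has length 4. The slice piece[::3] selects indices [0, 3] (0->8, 3->1), giving [8, 1].

[8, 1]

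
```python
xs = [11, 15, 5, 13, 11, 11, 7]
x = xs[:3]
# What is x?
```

xs has length 7. The slice xs[:3] selects indices [0, 1, 2] (0->11, 1->15, 2->5), giving [11, 15, 5].

[11, 15, 5]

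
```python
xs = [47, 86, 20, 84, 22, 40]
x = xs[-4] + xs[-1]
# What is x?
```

xs has length 6. Negative index -4 maps to positive index 6 + (-4) = 2. xs[2] = 20.
xs has length 6. Negative index -1 maps to positive index 6 + (-1) = 5. xs[5] = 40.
Sum: 20 + 40 = 60.

60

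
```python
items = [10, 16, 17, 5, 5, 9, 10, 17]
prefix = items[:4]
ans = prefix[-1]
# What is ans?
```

items has length 8. The slice items[:4] selects indices [0, 1, 2, 3] (0->10, 1->16, 2->17, 3->5), giving [10, 16, 17, 5]. So prefix = [10, 16, 17, 5]. Then prefix[-1] = 5.

5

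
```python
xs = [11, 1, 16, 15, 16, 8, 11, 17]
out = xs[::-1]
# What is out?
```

xs has length 8. The slice xs[::-1] selects indices [7, 6, 5, 4, 3, 2, 1, 0] (7->17, 6->11, 5->8, 4->16, 3->15, 2->16, 1->1, 0->11), giving [17, 11, 8, 16, 15, 16, 1, 11].

[17, 11, 8, 16, 15, 16, 1, 11]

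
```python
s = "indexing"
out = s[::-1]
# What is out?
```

s has length 8. The slice s[::-1] selects indices [7, 6, 5, 4, 3, 2, 1, 0] (7->'g', 6->'n', 5->'i', 4->'x', 3->'e', 2->'d', 1->'n', 0->'i'), giving 'gnixedni'.

'gnixedni'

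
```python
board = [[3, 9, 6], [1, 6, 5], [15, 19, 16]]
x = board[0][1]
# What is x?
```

board[0] = [3, 9, 6]. Taking column 1 of that row yields 9.

9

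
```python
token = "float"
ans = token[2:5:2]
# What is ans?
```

token has length 5. The slice token[2:5:2] selects indices [2, 4] (2->'o', 4->'t'), giving 'ot'.

'ot'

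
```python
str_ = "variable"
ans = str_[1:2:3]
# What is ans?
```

str_ has length 8. The slice str_[1:2:3] selects indices [1] (1->'a'), giving 'a'.

'a'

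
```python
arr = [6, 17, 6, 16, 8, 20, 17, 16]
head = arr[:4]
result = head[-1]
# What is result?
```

arr has length 8. The slice arr[:4] selects indices [0, 1, 2, 3] (0->6, 1->17, 2->6, 3->16), giving [6, 17, 6, 16]. So head = [6, 17, 6, 16]. Then head[-1] = 16.

16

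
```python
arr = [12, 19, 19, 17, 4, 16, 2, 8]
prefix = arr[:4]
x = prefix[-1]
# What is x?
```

arr has length 8. The slice arr[:4] selects indices [0, 1, 2, 3] (0->12, 1->19, 2->19, 3->17), giving [12, 19, 19, 17]. So prefix = [12, 19, 19, 17]. Then prefix[-1] = 17.

17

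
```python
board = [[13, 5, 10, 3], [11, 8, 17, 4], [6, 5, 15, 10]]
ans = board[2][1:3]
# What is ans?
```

board[2] = [6, 5, 15, 10]. board[2] has length 4. The slice board[2][1:3] selects indices [1, 2] (1->5, 2->15), giving [5, 15].

[5, 15]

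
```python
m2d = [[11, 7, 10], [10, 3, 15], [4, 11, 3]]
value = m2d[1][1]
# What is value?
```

m2d[1] = [10, 3, 15]. Taking column 1 of that row yields 3.

3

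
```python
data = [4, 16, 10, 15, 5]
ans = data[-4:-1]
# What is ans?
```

data has length 5. The slice data[-4:-1] selects indices [1, 2, 3] (1->16, 2->10, 3->15), giving [16, 10, 15].

[16, 10, 15]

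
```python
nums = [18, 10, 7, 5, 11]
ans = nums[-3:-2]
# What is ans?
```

nums has length 5. The slice nums[-3:-2] selects indices [2] (2->7), giving [7].

[7]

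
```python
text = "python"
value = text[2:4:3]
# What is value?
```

text has length 6. The slice text[2:4:3] selects indices [2] (2->'t'), giving 't'.

't'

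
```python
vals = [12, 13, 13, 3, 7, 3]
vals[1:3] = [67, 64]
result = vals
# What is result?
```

vals starts as [12, 13, 13, 3, 7, 3] (length 6). The slice vals[1:3] covers indices [1, 2] with values [13, 13]. Replacing that slice with [67, 64] (same length) produces [12, 67, 64, 3, 7, 3].

[12, 67, 64, 3, 7, 3]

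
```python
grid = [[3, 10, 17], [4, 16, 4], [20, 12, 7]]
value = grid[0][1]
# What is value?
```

grid[0] = [3, 10, 17]. Taking column 1 of that row yields 10.

10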